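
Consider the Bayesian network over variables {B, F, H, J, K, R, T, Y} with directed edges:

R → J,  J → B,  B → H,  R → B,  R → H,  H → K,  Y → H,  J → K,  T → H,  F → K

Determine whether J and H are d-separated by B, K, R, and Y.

5 paths connect J and H; each must be blocked for d-separation to hold:
Path 1: J → K ← H
  K is a collider and K is conditioned on, which opens it — no node blocks this path, so it is active.
Path 2: J ← R → B → H
  R is a fork here and R is conditioned on, so the path is blocked at R.
Path 3: J ← R → H
  R is a fork here and R is conditioned on, so the path is blocked at R.
Path 4: J → B ← R → H
  R is a fork here and R is conditioned on, so the path is blocked at R.
Path 5: J → B → H
  B is a chain here and B is conditioned on, so the path is blocked at B.
At least one path is unblocked, so d-separation fails.

No — J and H are not d-separated given {B, K, R, Y}.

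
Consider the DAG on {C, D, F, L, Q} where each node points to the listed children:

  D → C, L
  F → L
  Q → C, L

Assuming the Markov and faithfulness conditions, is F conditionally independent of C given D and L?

There are 2 undirected paths between F and C; checking each against the conditioning set {D, L}:
  1. F → L ← D → C — L:collider[open]; D:fork[blocks] ⇒ blocked
  2. F → L ← Q → C — L:collider[open]; Q:fork[open] ⇒ active
At least one path is unblocked, so d-separation fails.

No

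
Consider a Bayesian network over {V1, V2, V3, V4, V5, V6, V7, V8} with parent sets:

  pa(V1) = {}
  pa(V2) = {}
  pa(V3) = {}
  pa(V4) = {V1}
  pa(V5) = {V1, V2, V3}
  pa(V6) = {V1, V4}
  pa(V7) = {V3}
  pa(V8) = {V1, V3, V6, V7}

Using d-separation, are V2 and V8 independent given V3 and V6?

Enumerating the 5 paths from V2 to V8 and testing each for blocking by {V3, V6}:
Path 1: V2 → V5 ← V3 → V8
  V5 is a collider here and neither V5 nor any of its descendants is conditioned on, so the collider stays closed — the path is blocked at V5.
Path 2: V2 → V5 ← V3 → V7 → V8
  V5 is a collider here and neither V5 nor any of its descendants is conditioned on, so the collider stays closed — the path is blocked at V5.
Path 3: V2 → V5 ← V1 → V4 → V6 → V8
  V5 is a collider here and neither V5 nor any of its descendants is conditioned on, so the collider stays closed — the path is blocked at V5.
Path 4: V2 → V5 ← V1 → V8
  V5 is a collider here and neither V5 nor any of its descendants is conditioned on, so the collider stays closed — the path is blocked at V5.
Path 5: V2 → V5 ← V1 → V6 → V8
  V5 is a collider here and neither V5 nor any of its descendants is conditioned on, so the collider stays closed — the path is blocked at V5.
Every path is blocked, so V2 and V8 are d-separated given {V3, V6}.

Yes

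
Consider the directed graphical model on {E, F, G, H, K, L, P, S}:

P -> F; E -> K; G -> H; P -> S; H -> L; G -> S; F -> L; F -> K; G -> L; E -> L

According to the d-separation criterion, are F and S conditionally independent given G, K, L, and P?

Yes

We examine all 5 paths between F and S:
  1. F → K ← E → L ← G → S — K:collider[open]; E:fork[open]; L:collider[open]; G:fork[blocks] ⇒ blocked
  2. F → K ← E → L ← H ← G → S — K:collider[open]; E:fork[open]; L:collider[open]; H:chain[open]; G:fork[blocks] ⇒ blocked
  3. F → L ← G → S — L:collider[open]; G:fork[blocks] ⇒ blocked
  4. F → L ← H ← G → S — L:collider[open]; H:chain[open]; G:fork[blocks] ⇒ blocked
  5. F ← P → S — P:fork[blocks] ⇒ blocked
Every path is blocked, so F and S are d-separated given {G, K, L, P}.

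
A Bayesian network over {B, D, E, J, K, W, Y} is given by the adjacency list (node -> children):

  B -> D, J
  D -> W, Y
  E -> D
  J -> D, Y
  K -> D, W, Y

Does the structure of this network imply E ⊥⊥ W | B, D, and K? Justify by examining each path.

Yes

We examine all 5 paths between E and W:
  1. E → D ← B → J → Y ← K → W — D:collider[open]; B:fork[blocks]; J:chain[open]; Y:collider[blocks]; K:fork[blocks] ⇒ blocked
  2. E → D ← K → W — D:collider[open]; K:fork[blocks] ⇒ blocked
  3. E → D ← J → Y ← K → W — D:collider[open]; J:fork[open]; Y:collider[blocks]; K:fork[blocks] ⇒ blocked
  4. E → D → W — D:chain[blocks] ⇒ blocked
  5. E → D → Y ← K → W — D:chain[blocks]; Y:collider[blocks]; K:fork[blocks] ⇒ blocked
Since every path is blocked, d-separation holds.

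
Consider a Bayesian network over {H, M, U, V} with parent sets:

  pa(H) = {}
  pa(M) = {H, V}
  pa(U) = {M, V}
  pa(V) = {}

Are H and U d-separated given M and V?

Yes

Enumerating the 2 paths from H to U and testing each for blocking by {M, V}:
Path 1: H → M ← V → U
  V is a fork here and V is conditioned on, so the path is blocked at V.
Path 2: H → M → U
  M is a chain here and M is conditioned on, so the path is blocked at M.
Since every path is blocked, d-separation holds.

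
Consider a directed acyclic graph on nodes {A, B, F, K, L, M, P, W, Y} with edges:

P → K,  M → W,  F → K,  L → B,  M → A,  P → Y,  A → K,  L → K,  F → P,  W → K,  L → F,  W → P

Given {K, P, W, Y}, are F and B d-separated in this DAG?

No

5 paths connect F and B; each must be blocked for d-separation to hold:
Path 1: F → P ← W ← M → A → K ← L → B
  W is a chain here and W is conditioned on, so the path is blocked at W.
Path 2: F → P ← W → K ← L → B
  W is a fork here and W is conditioned on, so the path is blocked at W.
Path 3: F → P → K ← L → B
  P is a chain here and P is conditioned on, so the path is blocked at P.
Path 4: F ← L → B
  L is a fork and L is not conditioned on — no node blocks this path, so it is active.
Path 5: F → K ← L → B
  K is a collider and K is conditioned on, which opens it; L is a fork and L is not conditioned on — no node blocks this path, so it is active.
Since the path F ← L → B is active, F and B are not d-separated given {K, P, W, Y}.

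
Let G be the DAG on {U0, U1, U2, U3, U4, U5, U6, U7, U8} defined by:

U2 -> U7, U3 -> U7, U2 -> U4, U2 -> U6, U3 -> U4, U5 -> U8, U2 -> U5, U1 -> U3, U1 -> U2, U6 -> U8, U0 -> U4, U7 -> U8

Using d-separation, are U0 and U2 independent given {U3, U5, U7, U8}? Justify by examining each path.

Yes

We examine all 5 paths between U0 and U2:
Path 1: U0 → U4 ← U3 ← U1 → U2
  U4 is a collider here and neither U4 nor any of its descendants is conditioned on, so the collider stays closed — the path is blocked at U4.
Path 2: U0 → U4 ← U3 → U7 → U8 ← U5 ← U2
  U4 is a collider here and neither U4 nor any of its descendants is conditioned on, so the collider stays closed — the path is blocked at U4.
Path 3: U0 → U4 ← U3 → U7 → U8 ← U6 ← U2
  U4 is a collider here and neither U4 nor any of its descendants is conditioned on, so the collider stays closed — the path is blocked at U4.
Path 4: U0 → U4 ← U3 → U7 ← U2
  U4 is a collider here and neither U4 nor any of its descendants is conditioned on, so the collider stays closed — the path is blocked at U4.
Path 5: U0 → U4 ← U2
  U4 is a collider here and neither U4 nor any of its descendants is conditioned on, so the collider stays closed — the path is blocked at U4.
Every path is blocked, so U0 and U2 are d-separated given {U3, U5, U7, U8}.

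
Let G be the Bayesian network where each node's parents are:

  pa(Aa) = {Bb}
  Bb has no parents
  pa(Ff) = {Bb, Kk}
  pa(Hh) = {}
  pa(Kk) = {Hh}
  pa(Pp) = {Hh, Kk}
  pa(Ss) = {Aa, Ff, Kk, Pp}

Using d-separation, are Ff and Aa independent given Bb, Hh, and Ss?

No

Enumerating the 5 paths from Ff to Aa and testing each for blocking by {Bb, Hh, Ss}:
Path 1: Ff ← Kk ← Hh → Pp → Ss ← Aa
  Hh is a fork here and Hh is conditioned on, so the path is blocked at Hh.
Path 2: Ff ← Kk → Pp → Ss ← Aa
  Kk is a fork and Kk is not conditioned on; Pp is a chain and Pp is not conditioned on; Ss is a collider and Ss is conditioned on, which opens it — no node blocks this path, so it is active.
Path 3: Ff ← Kk → Ss ← Aa
  Kk is a fork and Kk is not conditioned on; Ss is a collider and Ss is conditioned on, which opens it — no node blocks this path, so it is active.
Path 4: Ff ← Bb → Aa
  Bb is a fork here and Bb is conditioned on, so the path is blocked at Bb.
Path 5: Ff → Ss ← Aa
  Ss is a collider and Ss is conditioned on, which opens it — no node blocks this path, so it is active.
Because an active path exists, Ff and Aa are not d-separated.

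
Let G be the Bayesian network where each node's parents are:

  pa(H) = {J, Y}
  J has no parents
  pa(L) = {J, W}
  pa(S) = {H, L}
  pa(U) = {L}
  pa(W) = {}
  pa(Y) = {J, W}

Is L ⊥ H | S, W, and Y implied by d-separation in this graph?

No — L and H are not d-separated given {S, W, Y}.

Enumerating the 5 paths from L to H and testing each for blocking by {S, W, Y}:
Path 1: L → S ← H
  S is a collider and S is conditioned on, which opens it — no node blocks this path, so it is active.
Path 2: L ← J → H
  J is a fork and J is not conditioned on — no node blocks this path, so it is active.
Path 3: L ← J → Y → H
  Y is a chain here and Y is conditioned on, so the path is blocked at Y.
Path 4: L ← W → Y → H
  W is a fork here and W is conditioned on, so the path is blocked at W.
Path 5: L ← W → Y ← J → H
  W is a fork here and W is conditioned on, so the path is blocked at W.
At least one path is unblocked, so d-separation fails.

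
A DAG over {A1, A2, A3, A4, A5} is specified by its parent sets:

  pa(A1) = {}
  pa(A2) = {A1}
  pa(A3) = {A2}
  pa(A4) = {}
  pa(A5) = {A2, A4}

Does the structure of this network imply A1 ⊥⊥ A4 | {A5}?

No

The only undirected path from A1 to A4 is:
  1. A1 → A2 → A5 ← A4 — A2:chain[open]; A5:collider[open] ⇒ active
Because an active path exists, A1 and A4 are not d-separated.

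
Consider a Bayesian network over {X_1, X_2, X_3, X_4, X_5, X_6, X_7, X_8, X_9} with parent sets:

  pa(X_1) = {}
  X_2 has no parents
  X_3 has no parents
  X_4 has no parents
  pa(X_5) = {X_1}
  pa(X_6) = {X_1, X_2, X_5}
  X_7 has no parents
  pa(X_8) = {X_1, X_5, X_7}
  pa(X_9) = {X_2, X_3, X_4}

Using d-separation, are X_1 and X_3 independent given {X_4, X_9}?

There are 3 undirected paths between X_1 and X_3; checking each against the conditioning set {X_4, X_9}:
Path 1: X_1 → X_5 → X_6 ← X_2 → X_9 ← X_3
  X_6 is a collider here and neither X_6 nor any of its descendants is conditioned on, so the collider stays closed — the path is blocked at X_6.
Path 2: X_1 → X_8 ← X_5 → X_6 ← X_2 → X_9 ← X_3
  X_8 is a collider here and neither X_8 nor any of its descendants is conditioned on, so the collider stays closed — the path is blocked at X_8.
Path 3: X_1 → X_6 ← X_2 → X_9 ← X_3
  X_6 is a collider here and neither X_6 nor any of its descendants is conditioned on, so the collider stays closed — the path is blocked at X_6.
Every path is blocked, so X_1 and X_3 are d-separated given {X_4, X_9}.

Yes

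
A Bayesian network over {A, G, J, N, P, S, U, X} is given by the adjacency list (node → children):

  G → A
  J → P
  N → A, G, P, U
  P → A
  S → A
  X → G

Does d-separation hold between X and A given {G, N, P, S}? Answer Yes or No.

Yes

3 paths connect X and A; each must be blocked for d-separation to hold:
Path 1: X → G ← N → P → A
  N is a fork here and N is conditioned on, so the path is blocked at N.
Path 2: X → G ← N → A
  N is a fork here and N is conditioned on, so the path is blocked at N.
Path 3: X → G → A
  G is a chain here and G is conditioned on, so the path is blocked at G.
All paths are blocked; X ⊥ A | {G, N, P, S} holds.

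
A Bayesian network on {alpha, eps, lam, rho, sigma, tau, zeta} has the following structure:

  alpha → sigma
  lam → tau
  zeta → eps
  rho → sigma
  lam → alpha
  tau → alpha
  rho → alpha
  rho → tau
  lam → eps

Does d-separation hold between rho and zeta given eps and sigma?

6 paths connect rho and zeta; each must be blocked for d-separation to hold:
Path 1: rho → sigma ← alpha ← lam → eps ← zeta
  sigma is a collider and sigma is conditioned on, which opens it; alpha is a chain and alpha is not conditioned on; lam is a fork and lam is not conditioned on; eps is a collider and eps is conditioned on, which opens it — no node blocks this path, so it is active.
Path 2: rho → sigma ← alpha ← tau ← lam → eps ← zeta
  sigma is a collider and sigma is conditioned on, which opens it; alpha is a chain and alpha is not conditioned on; tau is a chain and tau is not conditioned on; lam is a fork and lam is not conditioned on; eps is a collider and eps is conditioned on, which opens it — no node blocks this path, so it is active.
Path 3: rho → alpha ← lam → eps ← zeta
  alpha is a collider and its descendant sigma is conditioned on, which opens it; lam is a fork and lam is not conditioned on; eps is a collider and eps is conditioned on, which opens it — no node blocks this path, so it is active.
Path 4: rho → alpha ← tau ← lam → eps ← zeta
  alpha is a collider and its descendant sigma is conditioned on, which opens it; tau is a chain and tau is not conditioned on; lam is a fork and lam is not conditioned on; eps is a collider and eps is conditioned on, which opens it — no node blocks this path, so it is active.
Path 5: rho → tau ← lam → eps ← zeta
  tau is a collider and its descendant sigma is conditioned on, which opens it; lam is a fork and lam is not conditioned on; eps is a collider and eps is conditioned on, which opens it — no node blocks this path, so it is active.
Path 6: rho → tau → alpha ← lam → eps ← zeta
  tau is a chain and tau is not conditioned on; alpha is a collider and its descendant sigma is conditioned on, which opens it; lam is a fork and lam is not conditioned on; eps is a collider and eps is conditioned on, which opens it — no node blocks this path, so it is active.
Since the path rho → sigma ← alpha ← lam → eps ← zeta is active, rho and zeta are not d-separated given {eps, sigma}.

No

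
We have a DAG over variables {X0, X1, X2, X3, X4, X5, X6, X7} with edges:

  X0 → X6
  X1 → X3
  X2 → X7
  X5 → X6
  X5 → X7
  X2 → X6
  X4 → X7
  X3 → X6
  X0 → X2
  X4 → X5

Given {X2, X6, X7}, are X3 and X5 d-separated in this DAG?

No

Enumerating the 5 paths from X3 to X5 and testing each for blocking by {X2, X6, X7}:
  1. X3 → X6 ← X5 — X6:collider[open] ⇒ active
  2. X3 → X6 ← X2 → X7 ← X5 — X6:collider[open]; X2:fork[blocks]; X7:collider[open] ⇒ blocked
  3. X3 → X6 ← X2 → X7 ← X4 → X5 — X6:collider[open]; X2:fork[blocks]; X7:collider[open]; X4:fork[open] ⇒ blocked
  4. X3 → X6 ← X0 → X2 → X7 ← X5 — X6:collider[open]; X0:fork[open]; X2:chain[blocks]; X7:collider[open] ⇒ blocked
  5. X3 → X6 ← X0 → X2 → X7 ← X4 → X5 — X6:collider[open]; X0:fork[open]; X2:chain[blocks]; X7:collider[open]; X4:fork[open] ⇒ blocked
Since the path X3 → X6 ← X5 is active, X3 and X5 are not d-separated given {X2, X6, X7}.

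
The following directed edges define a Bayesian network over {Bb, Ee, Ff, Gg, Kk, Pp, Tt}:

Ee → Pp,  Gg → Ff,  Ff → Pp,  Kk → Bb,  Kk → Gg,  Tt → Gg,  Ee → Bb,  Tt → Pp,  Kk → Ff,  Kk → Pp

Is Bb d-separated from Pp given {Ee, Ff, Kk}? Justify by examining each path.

Yes

Enumerating the 6 paths from Bb to Pp and testing each for blocking by {Ee, Ff, Kk}:
Path 1: Bb ← Ee → Pp
  Ee is a fork here and Ee is conditioned on, so the path is blocked at Ee.
Path 2: Bb ← Kk → Gg ← Tt → Pp
  Kk is a fork here and Kk is conditioned on, so the path is blocked at Kk.
Path 3: Bb ← Kk → Gg → Ff → Pp
  Kk is a fork here and Kk is conditioned on, so the path is blocked at Kk.
Path 4: Bb ← Kk → Ff ← Gg ← Tt → Pp
  Kk is a fork here and Kk is conditioned on, so the path is blocked at Kk.
Path 5: Bb ← Kk → Ff → Pp
  Kk is a fork here and Kk is conditioned on, so the path is blocked at Kk.
Path 6: Bb ← Kk → Pp
  Kk is a fork here and Kk is conditioned on, so the path is blocked at Kk.
Since every path is blocked, d-separation holds.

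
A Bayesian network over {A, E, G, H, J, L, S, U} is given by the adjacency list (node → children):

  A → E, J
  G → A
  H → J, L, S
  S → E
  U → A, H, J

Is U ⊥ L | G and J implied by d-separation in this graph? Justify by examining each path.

There are 5 undirected paths between U and L; checking each against the conditioning set {G, J}:
  1. U → H → L — H:chain[open] ⇒ active
  2. U → A → E ← S ← H → L — A:chain[open]; E:collider[blocks]; S:chain[open]; H:fork[open] ⇒ blocked
  3. U → A → J ← H → L — A:chain[open]; J:collider[open]; H:fork[open] ⇒ active
  4. U → J ← H → L — J:collider[open]; H:fork[open] ⇒ active
  5. U → J ← A → E ← S ← H → L — J:collider[open]; A:fork[open]; E:collider[blocks]; S:chain[open]; H:fork[open] ⇒ blocked
At least one path is unblocked, so d-separation fails.

No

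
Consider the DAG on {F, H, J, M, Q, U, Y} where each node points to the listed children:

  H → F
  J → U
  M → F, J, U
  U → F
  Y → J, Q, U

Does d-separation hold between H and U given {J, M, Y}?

4 paths connect H and U; each must be blocked for d-separation to hold:
  1. H → F ← M → J ← Y → U — F:collider[blocks]; M:fork[blocks]; J:collider[open]; Y:fork[blocks] ⇒ blocked
  2. H → F ← M → J → U — F:collider[blocks]; M:fork[blocks]; J:chain[blocks] ⇒ blocked
  3. H → F ← M → U — F:collider[blocks]; M:fork[blocks] ⇒ blocked
  4. H → F ← U — F:collider[blocks] ⇒ blocked
Since every path is blocked, d-separation holds.

Yes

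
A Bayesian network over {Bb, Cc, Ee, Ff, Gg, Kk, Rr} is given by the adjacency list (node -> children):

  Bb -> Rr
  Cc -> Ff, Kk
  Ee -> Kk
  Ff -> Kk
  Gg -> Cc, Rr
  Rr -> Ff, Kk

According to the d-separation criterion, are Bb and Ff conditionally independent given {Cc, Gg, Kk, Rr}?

5 paths connect Bb and Ff; each must be blocked for d-separation to hold:
Path 1: Bb → Rr → Ff
  Rr is a chain here and Rr is conditioned on, so the path is blocked at Rr.
Path 2: Bb → Rr ← Gg → Cc → Ff
  Gg is a fork here and Gg is conditioned on, so the path is blocked at Gg.
Path 3: Bb → Rr ← Gg → Cc → Kk ← Ff
  Gg is a fork here and Gg is conditioned on, so the path is blocked at Gg.
Path 4: Bb → Rr → Kk ← Ff
  Rr is a chain here and Rr is conditioned on, so the path is blocked at Rr.
Path 5: Bb → Rr → Kk ← Cc → Ff
  Rr is a chain here and Rr is conditioned on, so the path is blocked at Rr.
Every path is blocked, so Bb and Ff are d-separated given {Cc, Gg, Kk, Rr}.

Yes — Bb and Ff are d-separated given {Cc, Gg, Kk, Rr}.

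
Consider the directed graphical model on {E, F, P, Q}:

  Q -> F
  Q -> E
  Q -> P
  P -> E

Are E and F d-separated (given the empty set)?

Enumerating the 2 paths from E to F and testing each for blocking by ∅:
  1. E ← Q → F — Q:fork[open] ⇒ active
  2. E ← P ← Q → F — P:chain[open]; Q:fork[open] ⇒ active
Since the path E ← Q → F is active, E and F are not d-separated given ∅.

No — E and F are not d-separated given ∅.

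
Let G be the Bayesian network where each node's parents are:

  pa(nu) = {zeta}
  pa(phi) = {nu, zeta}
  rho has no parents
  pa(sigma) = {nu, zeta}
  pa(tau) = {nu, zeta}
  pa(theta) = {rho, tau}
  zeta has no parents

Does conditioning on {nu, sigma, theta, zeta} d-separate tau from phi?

6 paths connect tau and phi; each must be blocked for d-separation to hold:
Path 1: tau ← nu ← zeta → phi
  nu is a chain here and nu is conditioned on, so the path is blocked at nu.
Path 2: tau ← nu → sigma ← zeta → phi
  nu is a fork here and nu is conditioned on, so the path is blocked at nu.
Path 3: tau ← nu → phi
  nu is a fork here and nu is conditioned on, so the path is blocked at nu.
Path 4: tau ← zeta → nu → phi
  zeta is a fork here and zeta is conditioned on, so the path is blocked at zeta.
Path 5: tau ← zeta → sigma ← nu → phi
  zeta is a fork here and zeta is conditioned on, so the path is blocked at zeta.
Path 6: tau ← zeta → phi
  zeta is a fork here and zeta is conditioned on, so the path is blocked at zeta.
Since every path is blocked, d-separation holds.

Yes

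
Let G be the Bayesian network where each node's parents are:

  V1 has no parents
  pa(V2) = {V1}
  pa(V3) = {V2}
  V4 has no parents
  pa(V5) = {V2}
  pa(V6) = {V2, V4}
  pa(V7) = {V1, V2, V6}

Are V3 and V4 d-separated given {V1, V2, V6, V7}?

Enumerating the 3 paths from V3 to V4 and testing each for blocking by {V1, V2, V6, V7}:
Path 1: V3 ← V2 ← V1 → V7 ← V6 ← V4
  V2 is a chain here and V2 is conditioned on, so the path is blocked at V2.
Path 2: V3 ← V2 → V6 ← V4
  V2 is a fork here and V2 is conditioned on, so the path is blocked at V2.
Path 3: V3 ← V2 → V7 ← V6 ← V4
  V2 is a fork here and V2 is conditioned on, so the path is blocked at V2.
Since every path is blocked, d-separation holds.

Yes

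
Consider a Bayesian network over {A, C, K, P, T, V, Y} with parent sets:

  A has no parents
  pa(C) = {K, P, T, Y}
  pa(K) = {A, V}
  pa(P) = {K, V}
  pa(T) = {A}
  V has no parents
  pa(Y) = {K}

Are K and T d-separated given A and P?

Yes — K and T are d-separated given {A, P}.

There are 5 undirected paths between K and T; checking each against the conditioning set {A, P}:
Path 1: K ← V → P → C ← T
  P is a chain here and P is conditioned on, so the path is blocked at P.
Path 2: K → P → C ← T
  P is a chain here and P is conditioned on, so the path is blocked at P.
Path 3: K ← A → T
  A is a fork here and A is conditioned on, so the path is blocked at A.
Path 4: K → C ← T
  C is a collider here and neither C nor any of its descendants is conditioned on, so the collider stays closed — the path is blocked at C.
Path 5: K → Y → C ← T
  C is a collider here and neither C nor any of its descendants is conditioned on, so the collider stays closed — the path is blocked at C.
Since every path is blocked, d-separation holds.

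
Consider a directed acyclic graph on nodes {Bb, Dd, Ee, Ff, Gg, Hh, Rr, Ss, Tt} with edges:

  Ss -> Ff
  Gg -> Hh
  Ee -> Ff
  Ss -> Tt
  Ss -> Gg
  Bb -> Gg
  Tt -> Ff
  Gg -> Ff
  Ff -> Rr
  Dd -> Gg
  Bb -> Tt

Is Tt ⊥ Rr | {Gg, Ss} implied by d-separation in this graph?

There are 5 undirected paths between Tt and Rr; checking each against the conditioning set {Gg, Ss}:
  1. Tt → Ff → Rr — Ff:chain[open] ⇒ active
  2. Tt ← Bb → Gg → Ff → Rr — Bb:fork[open]; Gg:chain[blocks]; Ff:chain[open] ⇒ blocked
  3. Tt ← Bb → Gg ← Ss → Ff → Rr — Bb:fork[open]; Gg:collider[open]; Ss:fork[blocks]; Ff:chain[open] ⇒ blocked
  4. Tt ← Ss → Ff → Rr — Ss:fork[blocks]; Ff:chain[open] ⇒ blocked
  5. Tt ← Ss → Gg → Ff → Rr — Ss:fork[blocks]; Gg:chain[blocks]; Ff:chain[open] ⇒ blocked
Since the path Tt → Ff → Rr is active, Tt and Rr are not d-separated given {Gg, Ss}.

No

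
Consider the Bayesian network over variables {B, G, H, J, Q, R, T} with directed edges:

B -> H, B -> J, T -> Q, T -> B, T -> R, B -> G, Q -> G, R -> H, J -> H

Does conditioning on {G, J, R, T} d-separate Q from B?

We examine all 4 paths between Q and B:
  1. Q ← T → B — T:fork[blocks] ⇒ blocked
  2. Q ← T → R → H ← B — T:fork[blocks]; R:chain[blocks]; H:collider[blocks] ⇒ blocked
  3. Q ← T → R → H ← J ← B — T:fork[blocks]; R:chain[blocks]; H:collider[blocks]; J:chain[blocks] ⇒ blocked
  4. Q → G ← B — G:collider[open] ⇒ active
At least one path is unblocked, so d-separation fails.

No — Q and B are not d-separated given {G, J, R, T}.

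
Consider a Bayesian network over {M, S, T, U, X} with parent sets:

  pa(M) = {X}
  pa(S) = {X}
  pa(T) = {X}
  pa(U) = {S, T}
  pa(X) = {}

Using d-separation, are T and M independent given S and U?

No — T and M are not d-separated given {S, U}.

Enumerating the 2 paths from T to M and testing each for blocking by {S, U}:
Path 1: T ← X → M
  X is a fork and X is not conditioned on — no node blocks this path, so it is active.
Path 2: T → U ← S ← X → M
  S is a chain here and S is conditioned on, so the path is blocked at S.
Since the path T ← X → M is active, T and M are not d-separated given {S, U}.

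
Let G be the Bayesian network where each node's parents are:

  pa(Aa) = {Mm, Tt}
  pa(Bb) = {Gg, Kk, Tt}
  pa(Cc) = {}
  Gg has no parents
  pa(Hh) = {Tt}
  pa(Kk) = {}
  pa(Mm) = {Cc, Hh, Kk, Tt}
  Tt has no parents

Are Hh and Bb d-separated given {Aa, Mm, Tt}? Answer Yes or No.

We examine all 6 paths between Hh and Bb:
Path 1: Hh ← Tt → Bb
  Tt is a fork here and Tt is conditioned on, so the path is blocked at Tt.
Path 2: Hh ← Tt → Aa ← Mm ← Kk → Bb
  Tt is a fork here and Tt is conditioned on, so the path is blocked at Tt.
Path 3: Hh ← Tt → Mm ← Kk → Bb
  Tt is a fork here and Tt is conditioned on, so the path is blocked at Tt.
Path 4: Hh → Mm → Aa ← Tt → Bb
  Mm is a chain here and Mm is conditioned on, so the path is blocked at Mm.
Path 5: Hh → Mm ← Kk → Bb
  Mm is a collider and Mm is conditioned on, which opens it; Kk is a fork and Kk is not conditioned on — no node blocks this path, so it is active.
Path 6: Hh → Mm ← Tt → Bb
  Tt is a fork here and Tt is conditioned on, so the path is blocked at Tt.
Because an active path exists, Hh and Bb are not d-separated.

No — Hh and Bb are not d-separated given {Aa, Mm, Tt}.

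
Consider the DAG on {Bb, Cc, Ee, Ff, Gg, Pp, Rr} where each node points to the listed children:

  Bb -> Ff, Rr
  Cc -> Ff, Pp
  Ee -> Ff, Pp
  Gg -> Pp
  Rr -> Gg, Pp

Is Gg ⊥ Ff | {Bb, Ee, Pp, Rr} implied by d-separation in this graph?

No

We examine all 6 paths between Gg and Ff:
Path 1: Gg ← Rr → Pp ← Cc → Ff
  Rr is a fork here and Rr is conditioned on, so the path is blocked at Rr.
Path 2: Gg ← Rr → Pp ← Ee → Ff
  Rr is a fork here and Rr is conditioned on, so the path is blocked at Rr.
Path 3: Gg ← Rr ← Bb → Ff
  Rr is a chain here and Rr is conditioned on, so the path is blocked at Rr.
Path 4: Gg → Pp ← Rr ← Bb → Ff
  Rr is a chain here and Rr is conditioned on, so the path is blocked at Rr.
Path 5: Gg → Pp ← Cc → Ff
  Pp is a collider and Pp is conditioned on, which opens it; Cc is a fork and Cc is not conditioned on — no node blocks this path, so it is active.
Path 6: Gg → Pp ← Ee → Ff
  Ee is a fork here and Ee is conditioned on, so the path is blocked at Ee.
Because an active path exists, Gg and Ff are not d-separated.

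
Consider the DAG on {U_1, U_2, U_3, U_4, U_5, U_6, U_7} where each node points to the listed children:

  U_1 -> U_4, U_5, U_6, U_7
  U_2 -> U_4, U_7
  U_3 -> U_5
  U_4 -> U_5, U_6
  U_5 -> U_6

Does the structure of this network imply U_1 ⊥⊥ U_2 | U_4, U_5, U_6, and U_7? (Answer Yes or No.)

No — U_1 and U_2 are not d-separated given {U_4, U_5, U_6, U_7}.

Enumerating the 6 paths from U_1 to U_2 and testing each for blocking by {U_4, U_5, U_6, U_7}:
Path 1: U_1 → U_6 ← U_5 ← U_4 ← U_2
  U_5 is a chain here and U_5 is conditioned on, so the path is blocked at U_5.
Path 2: U_1 → U_6 ← U_4 ← U_2
  U_4 is a chain here and U_4 is conditioned on, so the path is blocked at U_4.
Path 3: U_1 → U_5 → U_6 ← U_4 ← U_2
  U_5 is a chain here and U_5 is conditioned on, so the path is blocked at U_5.
Path 4: U_1 → U_5 ← U_4 ← U_2
  U_4 is a chain here and U_4 is conditioned on, so the path is blocked at U_4.
Path 5: U_1 → U_7 ← U_2
  U_7 is a collider and U_7 is conditioned on, which opens it — no node blocks this path, so it is active.
Path 6: U_1 → U_4 ← U_2
  U_4 is a collider and U_4 is conditioned on, which opens it — no node blocks this path, so it is active.
Since the path U_1 → U_7 ← U_2 is active, U_1 and U_2 are not d-separated given {U_4, U_5, U_6, U_7}.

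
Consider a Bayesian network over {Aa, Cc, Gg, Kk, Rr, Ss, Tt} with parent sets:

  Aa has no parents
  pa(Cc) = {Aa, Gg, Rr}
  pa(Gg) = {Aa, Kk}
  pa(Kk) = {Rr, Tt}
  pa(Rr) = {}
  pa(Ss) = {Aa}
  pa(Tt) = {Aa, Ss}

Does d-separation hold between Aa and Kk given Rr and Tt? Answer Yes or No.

Yes

Enumerating the 6 paths from Aa to Kk and testing each for blocking by {Rr, Tt}:
Path 1: Aa → Tt → Kk
  Tt is a chain here and Tt is conditioned on, so the path is blocked at Tt.
Path 2: Aa → Cc ← Rr → Kk
  Cc is a collider here and neither Cc nor any of its descendants is conditioned on, so the collider stays closed — the path is blocked at Cc.
Path 3: Aa → Cc ← Gg ← Kk
  Cc is a collider here and neither Cc nor any of its descendants is conditioned on, so the collider stays closed — the path is blocked at Cc.
Path 4: Aa → Gg ← Kk
  Gg is a collider here and neither Gg nor any of its descendants is conditioned on, so the collider stays closed — the path is blocked at Gg.
Path 5: Aa → Gg → Cc ← Rr → Kk
  Cc is a collider here and neither Cc nor any of its descendants is conditioned on, so the collider stays closed — the path is blocked at Cc.
Path 6: Aa → Ss → Tt → Kk
  Tt is a chain here and Tt is conditioned on, so the path is blocked at Tt.
Every path is blocked, so Aa and Kk are d-separated given {Rr, Tt}.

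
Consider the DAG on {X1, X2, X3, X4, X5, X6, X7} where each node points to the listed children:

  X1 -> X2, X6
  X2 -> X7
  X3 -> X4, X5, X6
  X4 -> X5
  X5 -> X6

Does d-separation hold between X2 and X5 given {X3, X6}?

No

Enumerating the 3 paths from X2 to X5 and testing each for blocking by {X3, X6}:
Path 1: X2 ← X1 → X6 ← X5
  X1 is a fork and X1 is not conditioned on; X6 is a collider and X6 is conditioned on, which opens it — no node blocks this path, so it is active.
Path 2: X2 ← X1 → X6 ← X3 → X4 → X5
  X3 is a fork here and X3 is conditioned on, so the path is blocked at X3.
Path 3: X2 ← X1 → X6 ← X3 → X5
  X3 is a fork here and X3 is conditioned on, so the path is blocked at X3.
At least one path is unblocked, so d-separation fails.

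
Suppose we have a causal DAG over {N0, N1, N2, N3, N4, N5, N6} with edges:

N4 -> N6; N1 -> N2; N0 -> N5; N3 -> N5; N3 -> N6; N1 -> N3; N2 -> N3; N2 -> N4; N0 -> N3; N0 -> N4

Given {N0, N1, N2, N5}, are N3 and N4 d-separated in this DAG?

Enumerating the 5 paths from N3 to N4 and testing each for blocking by {N0, N1, N2, N5}:
Path 1: N3 ← N1 → N2 → N4
  N1 is a fork here and N1 is conditioned on, so the path is blocked at N1.
Path 2: N3 → N5 ← N0 → N4
  N0 is a fork here and N0 is conditioned on, so the path is blocked at N0.
Path 3: N3 ← N0 → N4
  N0 is a fork here and N0 is conditioned on, so the path is blocked at N0.
Path 4: N3 ← N2 → N4
  N2 is a fork here and N2 is conditioned on, so the path is blocked at N2.
Path 5: N3 → N6 ← N4
  N6 is a collider here and neither N6 nor any of its descendants is conditioned on, so the collider stays closed — the path is blocked at N6.
Every path is blocked, so N3 and N4 are d-separated given {N0, N1, N2, N5}.

Yes — N3 and N4 are d-separated given {N0, N1, N2, N5}.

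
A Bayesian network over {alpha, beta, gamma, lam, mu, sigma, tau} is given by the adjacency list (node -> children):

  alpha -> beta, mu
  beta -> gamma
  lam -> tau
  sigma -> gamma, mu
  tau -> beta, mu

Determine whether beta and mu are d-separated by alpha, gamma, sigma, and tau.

Yes

3 paths connect beta and mu; each must be blocked for d-separation to hold:
  1. beta → gamma ← sigma → mu — gamma:collider[open]; sigma:fork[blocks] ⇒ blocked
  2. beta ← alpha → mu — alpha:fork[blocks] ⇒ blocked
  3. beta ← tau → mu — tau:fork[blocks] ⇒ blocked
All paths are blocked; beta ⊥ mu | {alpha, gamma, sigma, tau} holds.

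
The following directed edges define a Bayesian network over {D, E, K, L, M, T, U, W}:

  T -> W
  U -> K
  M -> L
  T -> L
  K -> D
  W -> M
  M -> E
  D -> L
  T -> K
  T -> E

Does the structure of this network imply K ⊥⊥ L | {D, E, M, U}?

No

There are 4 undirected paths between K and L; checking each against the conditioning set {D, E, M, U}:
Path 1: K → D → L
  D is a chain here and D is conditioned on, so the path is blocked at D.
Path 2: K ← T → L
  T is a fork and T is not conditioned on — no node blocks this path, so it is active.
Path 3: K ← T → W → M → L
  M is a chain here and M is conditioned on, so the path is blocked at M.
Path 4: K ← T → E ← M → L
  M is a fork here and M is conditioned on, so the path is blocked at M.
Because an active path exists, K and L are not d-separated.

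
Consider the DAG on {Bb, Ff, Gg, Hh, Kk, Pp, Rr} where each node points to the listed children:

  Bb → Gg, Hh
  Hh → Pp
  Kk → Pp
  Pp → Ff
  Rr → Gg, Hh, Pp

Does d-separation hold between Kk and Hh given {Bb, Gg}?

Yes

We examine all 3 paths between Kk and Hh:
  1. Kk → Pp ← Rr → Gg ← Bb → Hh — Pp:collider[blocks]; Rr:fork[open]; Gg:collider[open]; Bb:fork[blocks] ⇒ blocked
  2. Kk → Pp ← Rr → Hh — Pp:collider[blocks]; Rr:fork[open] ⇒ blocked
  3. Kk → Pp ← Hh — Pp:collider[blocks] ⇒ blocked
Since every path is blocked, d-separation holds.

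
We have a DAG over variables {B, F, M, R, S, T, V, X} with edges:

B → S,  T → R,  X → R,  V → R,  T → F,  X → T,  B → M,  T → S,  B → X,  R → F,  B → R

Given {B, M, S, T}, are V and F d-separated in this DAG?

We examine all 6 paths between V and F:
Path 1: V → R → F
  R is a chain and R is not conditioned on — no node blocks this path, so it is active.
Path 2: V → R ← B → S ← T → F
  R is a collider here and neither R nor any of its descendants is conditioned on, so the collider stays closed — the path is blocked at R.
Path 3: V → R ← B → X → T → F
  R is a collider here and neither R nor any of its descendants is conditioned on, so the collider stays closed — the path is blocked at R.
Path 4: V → R ← X ← B → S ← T → F
  R is a collider here and neither R nor any of its descendants is conditioned on, so the collider stays closed — the path is blocked at R.
Path 5: V → R ← X → T → F
  R is a collider here and neither R nor any of its descendants is conditioned on, so the collider stays closed — the path is blocked at R.
Path 6: V → R ← T → F
  R is a collider here and neither R nor any of its descendants is conditioned on, so the collider stays closed — the path is blocked at R.
Because an active path exists, V and F are not d-separated.

No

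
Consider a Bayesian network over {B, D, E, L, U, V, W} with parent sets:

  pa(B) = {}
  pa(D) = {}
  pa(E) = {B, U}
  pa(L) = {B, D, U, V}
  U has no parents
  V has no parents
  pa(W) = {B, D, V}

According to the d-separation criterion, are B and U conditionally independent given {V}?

We examine all 4 paths between B and U:
Path 1: B → W ← D → L ← U
  W is a collider here and neither W nor any of its descendants is conditioned on, so the collider stays closed — the path is blocked at W.
Path 2: B → W ← V → L ← U
  W is a collider here and neither W nor any of its descendants is conditioned on, so the collider stays closed — the path is blocked at W.
Path 3: B → L ← U
  L is a collider here and neither L nor any of its descendants is conditioned on, so the collider stays closed — the path is blocked at L.
Path 4: B → E ← U
  E is a collider here and neither E nor any of its descendants is conditioned on, so the collider stays closed — the path is blocked at E.
Since every path is blocked, d-separation holds.

Yes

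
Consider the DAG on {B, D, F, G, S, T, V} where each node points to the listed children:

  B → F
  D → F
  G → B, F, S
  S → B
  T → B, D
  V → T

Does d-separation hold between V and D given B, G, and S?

There are 4 undirected paths between V and D; checking each against the conditioning set {B, G, S}:
Path 1: V → T → B ← S ← G → F ← D
  S is a chain here and S is conditioned on, so the path is blocked at S.
Path 2: V → T → B → F ← D
  B is a chain here and B is conditioned on, so the path is blocked at B.
Path 3: V → T → B ← G → F ← D
  G is a fork here and G is conditioned on, so the path is blocked at G.
Path 4: V → T → D
  T is a chain and T is not conditioned on — no node blocks this path, so it is active.
Because an active path exists, V and D are not d-separated.

No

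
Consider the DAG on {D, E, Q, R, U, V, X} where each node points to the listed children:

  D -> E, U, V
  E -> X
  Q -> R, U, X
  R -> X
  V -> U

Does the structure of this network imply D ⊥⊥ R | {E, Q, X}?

Yes — D and R are d-separated given {E, Q, X}.

There are 6 undirected paths between D and R; checking each against the conditioning set {E, Q, X}:
Path 1: D → E → X ← R
  E is a chain here and E is conditioned on, so the path is blocked at E.
Path 2: D → E → X ← Q → R
  E is a chain here and E is conditioned on, so the path is blocked at E.
Path 3: D → V → U ← Q → R
  U is a collider here and neither U nor any of its descendants is conditioned on, so the collider stays closed — the path is blocked at U.
Path 4: D → V → U ← Q → X ← R
  U is a collider here and neither U nor any of its descendants is conditioned on, so the collider stays closed — the path is blocked at U.
Path 5: D → U ← Q → R
  U is a collider here and neither U nor any of its descendants is conditioned on, so the collider stays closed — the path is blocked at U.
Path 6: D → U ← Q → X ← R
  U is a collider here and neither U nor any of its descendants is conditioned on, so the collider stays closed — the path is blocked at U.
All paths are blocked; D ⊥ R | {E, Q, X} holds.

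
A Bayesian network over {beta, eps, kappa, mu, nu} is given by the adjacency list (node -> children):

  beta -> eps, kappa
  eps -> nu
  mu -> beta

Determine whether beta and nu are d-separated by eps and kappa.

Yes

Only one path connects beta and nu:
  1. beta → eps → nu — eps:chain[blocks] ⇒ blocked
Every path is blocked, so beta and nu are d-separated given {eps, kappa}.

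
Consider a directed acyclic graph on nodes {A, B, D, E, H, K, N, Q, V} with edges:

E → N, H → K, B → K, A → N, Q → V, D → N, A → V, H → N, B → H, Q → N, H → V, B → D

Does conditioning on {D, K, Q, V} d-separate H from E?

Yes

We examine all 5 paths between H and E:
Path 1: H → N ← E
  N is a collider here and neither N nor any of its descendants is conditioned on, so the collider stays closed — the path is blocked at N.
Path 2: H ← B → D → N ← E
  D is a chain here and D is conditioned on, so the path is blocked at D.
Path 3: H → V ← A → N ← E
  N is a collider here and neither N nor any of its descendants is conditioned on, so the collider stays closed — the path is blocked at N.
Path 4: H → V ← Q → N ← E
  Q is a fork here and Q is conditioned on, so the path is blocked at Q.
Path 5: H → K ← B → D → N ← E
  D is a chain here and D is conditioned on, so the path is blocked at D.
Every path is blocked, so H and E are d-separated given {D, K, Q, V}.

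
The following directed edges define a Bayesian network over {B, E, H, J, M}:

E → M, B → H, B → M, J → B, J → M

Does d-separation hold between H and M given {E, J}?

No

Enumerating the 2 paths from H to M and testing each for blocking by {E, J}:
Path 1: H ← B ← J → M
  J is a fork here and J is conditioned on, so the path is blocked at J.
Path 2: H ← B → M
  B is a fork and B is not conditioned on — no node blocks this path, so it is active.
Since the path H ← B → M is active, H and M are not d-separated given {E, J}.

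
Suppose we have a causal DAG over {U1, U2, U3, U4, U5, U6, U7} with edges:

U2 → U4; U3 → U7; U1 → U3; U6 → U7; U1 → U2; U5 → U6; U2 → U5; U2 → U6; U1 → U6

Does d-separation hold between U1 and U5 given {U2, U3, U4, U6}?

6 paths connect U1 and U5; each must be blocked for d-separation to hold:
  1. U1 → U3 → U7 ← U6 ← U5 — U3:chain[blocks]; U7:collider[blocks]; U6:chain[blocks] ⇒ blocked
  2. U1 → U3 → U7 ← U6 ← U2 → U5 — U3:chain[blocks]; U7:collider[blocks]; U6:chain[blocks]; U2:fork[blocks] ⇒ blocked
  3. U1 → U6 ← U5 — U6:collider[open] ⇒ active
  4. U1 → U6 ← U2 → U5 — U6:collider[open]; U2:fork[blocks] ⇒ blocked
  5. U1 → U2 → U6 ← U5 — U2:chain[blocks]; U6:collider[open] ⇒ blocked
  6. U1 → U2 → U5 — U2:chain[blocks] ⇒ blocked
At least one path is unblocked, so d-separation fails.

No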